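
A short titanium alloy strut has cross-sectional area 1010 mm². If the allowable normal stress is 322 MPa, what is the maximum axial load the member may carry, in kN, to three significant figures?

P_max = σ_allow · A = 322 · 1010 = 325200 N = 325.2 kN.

325 kN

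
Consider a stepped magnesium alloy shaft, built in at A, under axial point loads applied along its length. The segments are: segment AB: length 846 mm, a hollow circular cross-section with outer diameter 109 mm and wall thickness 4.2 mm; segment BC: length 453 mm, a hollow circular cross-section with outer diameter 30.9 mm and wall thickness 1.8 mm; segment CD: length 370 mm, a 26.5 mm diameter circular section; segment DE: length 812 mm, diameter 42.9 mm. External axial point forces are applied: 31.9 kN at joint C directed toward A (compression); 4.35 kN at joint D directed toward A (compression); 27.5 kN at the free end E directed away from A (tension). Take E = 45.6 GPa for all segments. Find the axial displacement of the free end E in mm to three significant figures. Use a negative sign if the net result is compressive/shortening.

0.0337 mm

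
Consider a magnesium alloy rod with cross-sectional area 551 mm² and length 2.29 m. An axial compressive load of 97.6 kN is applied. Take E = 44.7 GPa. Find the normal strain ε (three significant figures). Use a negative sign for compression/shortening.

-0.00396

σ = N/A = -177.1 MPa; ε = σ/E = -177.1/44700 = -3.963e-03.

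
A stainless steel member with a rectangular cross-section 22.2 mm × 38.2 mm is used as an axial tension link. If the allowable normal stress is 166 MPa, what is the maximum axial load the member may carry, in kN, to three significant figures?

141 kN

A = 848 mm².
P_max = σ_allow · A = 166 · 848 = 140800 N = 140.8 kN.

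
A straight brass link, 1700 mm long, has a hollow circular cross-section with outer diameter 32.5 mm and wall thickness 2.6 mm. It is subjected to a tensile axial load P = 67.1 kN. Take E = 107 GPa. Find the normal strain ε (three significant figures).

A = 244.2 mm².
σ = N/A = 274.7 MPa; ε = σ/E = 274.7/107000 = 2.568e-03.

0.00257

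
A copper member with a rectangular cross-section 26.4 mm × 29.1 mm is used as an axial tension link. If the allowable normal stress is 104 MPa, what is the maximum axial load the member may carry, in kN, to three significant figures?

79.9 kN

A = 768.2 mm².
P_max = σ_allow · A = 104 · 768.2 = 79900 N = 79.9 kN.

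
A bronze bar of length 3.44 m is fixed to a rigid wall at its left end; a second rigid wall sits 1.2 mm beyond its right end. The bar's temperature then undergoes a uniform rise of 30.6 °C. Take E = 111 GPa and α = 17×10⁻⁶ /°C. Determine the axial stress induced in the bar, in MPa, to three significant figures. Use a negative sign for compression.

Free thermal expansion αLΔT = 17e-6 · 3440 · 30.6 = 1.789 mm.
The walls engage after the gap closes; constrained expansion = 1.789 − 1.2 = 0.5895 mm.
The walls impose strain ε = −(0.5895)/3440 = -1.7136e-04; σ = Eε = 111000 · -1.7136e-04 = -19.02 MPa.

-19.0 MPa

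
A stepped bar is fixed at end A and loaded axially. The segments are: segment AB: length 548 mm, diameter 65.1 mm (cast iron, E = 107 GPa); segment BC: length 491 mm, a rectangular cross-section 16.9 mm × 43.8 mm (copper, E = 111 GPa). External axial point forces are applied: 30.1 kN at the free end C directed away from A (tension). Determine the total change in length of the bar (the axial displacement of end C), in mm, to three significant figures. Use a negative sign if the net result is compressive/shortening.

0.226 mm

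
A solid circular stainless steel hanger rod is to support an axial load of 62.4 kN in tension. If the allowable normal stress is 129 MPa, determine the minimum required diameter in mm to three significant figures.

24.8 mm

Required area A ≥ P/σ_allow = 62400/129 = 483.7 mm².
For a solid circular section, d ≥ √(4A/π) = 24.82 mm.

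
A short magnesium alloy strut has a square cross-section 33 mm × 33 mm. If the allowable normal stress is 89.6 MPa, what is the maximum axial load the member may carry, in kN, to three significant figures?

A = 1089 mm².
P_max = σ_allow · A = 89.6 · 1089 = 97570 N = 97.57 kN.

97.6 kN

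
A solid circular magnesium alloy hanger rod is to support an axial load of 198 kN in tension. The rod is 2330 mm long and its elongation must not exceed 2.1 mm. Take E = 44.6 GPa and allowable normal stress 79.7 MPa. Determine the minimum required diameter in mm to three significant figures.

79.2 mm

Required area A ≥ P/σ_allow = 198000/79.7 = 2484 mm².
For a solid circular section, d ≥ √(4A/π) = 56.24 mm.
Elongation limit: A ≥ PL/(Eδ_allow) = 198000·2330/(44600·2.1) = 4926 mm² ⇒ d ≥ 79.19 mm.
The elongation limit governs.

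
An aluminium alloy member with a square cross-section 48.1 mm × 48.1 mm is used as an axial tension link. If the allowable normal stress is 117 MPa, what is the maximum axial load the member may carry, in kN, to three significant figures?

271 kN

A = 2314 mm².
P_max = σ_allow · A = 117 · 2314 = 270700 N = 270.7 kN.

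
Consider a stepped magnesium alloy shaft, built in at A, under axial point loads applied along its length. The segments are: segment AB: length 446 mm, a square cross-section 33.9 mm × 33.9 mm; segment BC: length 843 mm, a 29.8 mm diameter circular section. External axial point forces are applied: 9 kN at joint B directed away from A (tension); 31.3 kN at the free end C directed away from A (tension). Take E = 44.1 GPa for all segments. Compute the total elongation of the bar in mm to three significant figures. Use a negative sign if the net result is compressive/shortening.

Internal axial forces (sectioning from the free end, tension +): N_BC = 31.3 kN, N_AB = 40.3 kN.
A_AB = 1149 mm².
A_BC = 697.5 mm².
δ_AB = 40300·446/(1149·44100) = 0.3547 mm
δ_BC = 31300·843/(697.5·44100) = 0.8578 mm
δ = Σδ_i = 1.213 mm.

1.21 mm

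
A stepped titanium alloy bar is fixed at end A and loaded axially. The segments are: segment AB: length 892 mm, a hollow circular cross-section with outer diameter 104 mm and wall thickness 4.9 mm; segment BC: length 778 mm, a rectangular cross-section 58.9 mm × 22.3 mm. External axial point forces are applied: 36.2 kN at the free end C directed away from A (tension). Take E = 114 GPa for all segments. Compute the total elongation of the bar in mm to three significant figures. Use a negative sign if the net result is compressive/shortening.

Internal axial forces (sectioning from the free end, tension +): N_BC = 36.2 kN, N_AB = 36.2 kN.
A_AB = 1526 mm².
A_BC = 1313 mm².
δ_AB = 36200·892/(1526·114000) = 0.1857 mm
δ_BC = 36200·778/(1313·114000) = 0.1881 mm
δ = Σδ_i = 0.3738 mm.

0.374 mm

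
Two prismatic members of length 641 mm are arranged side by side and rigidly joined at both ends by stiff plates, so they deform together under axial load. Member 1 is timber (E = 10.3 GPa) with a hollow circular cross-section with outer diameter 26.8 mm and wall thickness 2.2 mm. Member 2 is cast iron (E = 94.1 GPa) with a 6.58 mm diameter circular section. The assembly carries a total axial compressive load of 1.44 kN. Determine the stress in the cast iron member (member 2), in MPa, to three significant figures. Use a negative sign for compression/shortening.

A_1 = 170 mm².
A_2 = 34 mm².
Equal strain + equilibrium ⇒ each member carries load in proportion to AE: A₁E₁ = 1751000 N, A₂E₂ = 3200000 N, ΣAE = 4951000 N.
σ₂ = P·E₂/ΣAE = -1440·94100/4951000 = -27.37 MPa.

-27.4 MPa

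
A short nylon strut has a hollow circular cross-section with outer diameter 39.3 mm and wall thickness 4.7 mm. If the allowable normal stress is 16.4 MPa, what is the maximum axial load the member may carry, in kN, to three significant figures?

8.38 kN

A = 510.9 mm².
P_max = σ_allow · A = 16.4 · 510.9 = 8379 N = 8.379 kN.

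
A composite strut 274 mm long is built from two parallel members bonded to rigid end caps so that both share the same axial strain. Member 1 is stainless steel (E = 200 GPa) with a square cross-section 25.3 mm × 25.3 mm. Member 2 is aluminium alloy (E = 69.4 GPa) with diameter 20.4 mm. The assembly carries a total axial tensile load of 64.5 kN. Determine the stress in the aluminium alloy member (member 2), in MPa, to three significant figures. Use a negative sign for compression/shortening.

A_1 = 640.1 mm².
A_2 = 326.9 mm².
Equal strain + equilibrium ⇒ each member carries load in proportion to AE: A₁E₁ = 128000000 N, A₂E₂ = 22680000 N, ΣAE = 150700000 N.
σ₂ = P·E₂/ΣAE = 64500·69400/150700000 = 29.7 MPa.

29.7 MPa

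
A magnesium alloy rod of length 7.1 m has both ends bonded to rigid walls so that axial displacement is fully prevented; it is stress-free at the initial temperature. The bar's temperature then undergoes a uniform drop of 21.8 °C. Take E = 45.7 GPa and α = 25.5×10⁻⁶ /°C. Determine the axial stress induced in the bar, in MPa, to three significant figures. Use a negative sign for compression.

Free thermal expansion αLΔT = 25.5e-6 · 7100 · -21.8 = -3.947 mm.
The walls impose strain ε = −(-3.947)/7100 = 5.5590e-04; σ = Eε = 45700 · 5.5590e-04 = 25.4 MPa.

25.4 MPa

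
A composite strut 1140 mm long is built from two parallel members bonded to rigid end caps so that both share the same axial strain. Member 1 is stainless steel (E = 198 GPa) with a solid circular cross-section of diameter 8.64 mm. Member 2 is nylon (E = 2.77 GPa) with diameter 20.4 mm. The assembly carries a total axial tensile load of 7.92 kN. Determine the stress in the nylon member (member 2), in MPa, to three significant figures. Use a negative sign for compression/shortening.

A_1 = 58.63 mm².
A_2 = 326.9 mm².
Equal strain + equilibrium ⇒ each member carries load in proportion to AE: A₁E₁ = 11610000 N, A₂E₂ = 905400 N, ΣAE = 12510000 N.
σ₂ = P·E₂/ΣAE = 7920·2770/12510000 = 1.753 MPa.

1.75 MPa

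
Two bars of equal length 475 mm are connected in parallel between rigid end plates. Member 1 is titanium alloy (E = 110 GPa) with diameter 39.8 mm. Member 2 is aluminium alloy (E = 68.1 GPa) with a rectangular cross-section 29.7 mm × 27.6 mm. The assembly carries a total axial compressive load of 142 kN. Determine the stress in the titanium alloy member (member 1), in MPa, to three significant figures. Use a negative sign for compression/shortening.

A_1 = 1244 mm².
A_2 = 819.7 mm².
Equal strain + equilibrium ⇒ each member carries load in proportion to AE: A₁E₁ = 136900000 N, A₂E₂ = 55820000 N, ΣAE = 192700000 N.
σ₁ = P·E₁/ΣAE = -142000·110000/192700000 = -81.07 MPa.

-81.1 MPa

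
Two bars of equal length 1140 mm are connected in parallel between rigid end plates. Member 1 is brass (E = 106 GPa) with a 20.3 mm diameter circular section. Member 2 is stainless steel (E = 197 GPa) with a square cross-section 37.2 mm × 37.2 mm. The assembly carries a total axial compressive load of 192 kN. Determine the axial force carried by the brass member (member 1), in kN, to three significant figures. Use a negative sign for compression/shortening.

-21.5 kN

A_1 = 323.7 mm².
A_2 = 1384 mm².
Equal strain + equilibrium ⇒ each member carries load in proportion to AE: A₁E₁ = 34310000 N, A₂E₂ = 272600000 N, ΣAE = 306900000 N.
F₁ = P·A₁E₁/ΣAE = -192000·34310000/306900000 = -21460 N.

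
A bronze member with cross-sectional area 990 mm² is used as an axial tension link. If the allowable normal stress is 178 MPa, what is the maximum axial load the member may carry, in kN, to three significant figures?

176 kN

P_max = σ_allow · A = 178 · 990 = 176200 N = 176.2 kN.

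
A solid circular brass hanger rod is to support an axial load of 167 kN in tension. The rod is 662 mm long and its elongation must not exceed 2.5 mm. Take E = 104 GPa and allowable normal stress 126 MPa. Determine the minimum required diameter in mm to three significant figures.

Required area A ≥ P/σ_allow = 167000/126 = 1325 mm².
For a solid circular section, d ≥ √(4A/π) = 41.08 mm.
Elongation limit: A ≥ PL/(Eδ_allow) = 167000·662/(104000·2.5) = 425.2 mm² ⇒ d ≥ 23.27 mm.
The stress limit governs.

41.1 mm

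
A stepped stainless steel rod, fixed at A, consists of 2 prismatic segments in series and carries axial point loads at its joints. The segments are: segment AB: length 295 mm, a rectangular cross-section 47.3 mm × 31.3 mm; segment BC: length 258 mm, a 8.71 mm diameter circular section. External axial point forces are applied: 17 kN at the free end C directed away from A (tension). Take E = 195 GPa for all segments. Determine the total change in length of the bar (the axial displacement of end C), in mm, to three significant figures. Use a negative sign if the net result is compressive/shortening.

Internal axial forces (sectioning from the free end, tension +): N_BC = 17 kN, N_AB = 17 kN.
A_AB = 1480 mm².
A_BC = 59.58 mm².
δ_AB = 17000·295/(1480·195000) = 0.01737 mm
δ_BC = 17000·258/(59.58·195000) = 0.3775 mm
δ = Σδ_i = 0.3949 mm.

0.395 mm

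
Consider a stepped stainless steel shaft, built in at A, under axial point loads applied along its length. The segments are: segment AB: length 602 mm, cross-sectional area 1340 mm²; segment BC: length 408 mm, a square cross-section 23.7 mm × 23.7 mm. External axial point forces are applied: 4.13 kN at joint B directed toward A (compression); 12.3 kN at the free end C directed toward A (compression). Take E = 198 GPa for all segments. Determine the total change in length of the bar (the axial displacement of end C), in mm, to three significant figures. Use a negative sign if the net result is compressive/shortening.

Internal axial forces (sectioning from the free end, tension +): N_BC = -12.3 kN, N_AB = -16.43 kN.
A_BC = 561.7 mm².
δ_AB = -16430·602/(1340·198000) = -0.03728 mm
δ_BC = -12300·408/(561.7·198000) = -0.04512 mm
δ = Σδ_i = -0.0824 mm.

-0.0824 mm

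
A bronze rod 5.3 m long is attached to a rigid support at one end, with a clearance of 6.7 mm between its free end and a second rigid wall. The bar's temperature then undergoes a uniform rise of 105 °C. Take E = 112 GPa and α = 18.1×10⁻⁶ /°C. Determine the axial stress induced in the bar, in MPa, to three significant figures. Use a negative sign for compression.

-71.3 MPa

Free thermal expansion αLΔT = 18.1e-6 · 5300 · 105 = 10.07 mm.
The walls engage after the gap closes; constrained expansion = 10.07 − 6.7 = 3.373 mm.
The walls impose strain ε = −(3.373)/5300 = -6.3635e-04; σ = Eε = 112000 · -6.3635e-04 = -71.27 MPa.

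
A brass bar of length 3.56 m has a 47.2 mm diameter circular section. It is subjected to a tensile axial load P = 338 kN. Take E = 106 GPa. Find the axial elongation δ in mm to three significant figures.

6.49 mm

A = 1750 mm².
δ_mech = NL/(AE) = 338000·3560/(1750·106000) = 6.488 mm.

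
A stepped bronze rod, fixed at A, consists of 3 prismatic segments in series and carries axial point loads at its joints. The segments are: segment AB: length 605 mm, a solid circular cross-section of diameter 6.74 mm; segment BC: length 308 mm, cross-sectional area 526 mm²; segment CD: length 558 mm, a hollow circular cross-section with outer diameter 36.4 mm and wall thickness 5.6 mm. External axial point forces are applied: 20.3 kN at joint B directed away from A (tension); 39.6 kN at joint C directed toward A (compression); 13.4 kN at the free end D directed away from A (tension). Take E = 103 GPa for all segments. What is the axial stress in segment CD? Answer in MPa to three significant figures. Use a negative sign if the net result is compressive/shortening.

Internal axial forces (sectioning from the free end, tension +): N_CD = 13.4 kN, N_BC = -26.2 kN, N_AB = -5.9 kN.
A_CD = 541.9 mm².
σ_CD = N_CD/A_CD = 13400/541.9 = 24.73 MPa.

24.7 MPa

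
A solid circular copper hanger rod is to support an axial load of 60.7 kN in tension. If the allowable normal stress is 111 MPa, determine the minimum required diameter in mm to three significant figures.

Required area A ≥ P/σ_allow = 60700/111 = 546.8 mm².
For a solid circular section, d ≥ √(4A/π) = 26.39 mm.

26.4 mm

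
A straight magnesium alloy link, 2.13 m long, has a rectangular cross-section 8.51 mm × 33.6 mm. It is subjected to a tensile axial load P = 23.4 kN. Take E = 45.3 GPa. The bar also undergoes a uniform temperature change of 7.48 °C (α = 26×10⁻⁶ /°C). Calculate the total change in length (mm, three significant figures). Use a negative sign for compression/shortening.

A = 285.9 mm².
δ_mech = NL/(AE) = 23400·2130/(285.9·45300) = 3.848 mm.
δ_thermal = αLΔT = 26e-6·2130·7.48 = 0.4142 mm.
δ = δ_mech + δ_thermal = 4.262 mm.

4.26 mm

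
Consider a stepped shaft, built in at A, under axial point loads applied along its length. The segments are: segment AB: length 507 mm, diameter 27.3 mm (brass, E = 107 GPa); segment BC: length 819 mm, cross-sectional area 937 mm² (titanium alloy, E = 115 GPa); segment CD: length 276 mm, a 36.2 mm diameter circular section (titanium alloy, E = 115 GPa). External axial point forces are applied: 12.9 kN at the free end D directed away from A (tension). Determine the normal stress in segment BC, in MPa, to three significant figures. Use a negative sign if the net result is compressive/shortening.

13.8 MPa

Internal axial forces (sectioning from the free end, tension +): N_CD = 12.9 kN, N_BC = 12.9 kN, N_AB = 12.9 kN.
σ_BC = N_BC/A_BC = 12900/937 = 13.77 MPa.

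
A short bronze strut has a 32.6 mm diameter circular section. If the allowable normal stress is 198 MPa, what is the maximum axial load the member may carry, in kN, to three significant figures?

A = 834.7 mm².
P_max = σ_allow · A = 198 · 834.7 = 165300 N = 165.3 kN.

165 kN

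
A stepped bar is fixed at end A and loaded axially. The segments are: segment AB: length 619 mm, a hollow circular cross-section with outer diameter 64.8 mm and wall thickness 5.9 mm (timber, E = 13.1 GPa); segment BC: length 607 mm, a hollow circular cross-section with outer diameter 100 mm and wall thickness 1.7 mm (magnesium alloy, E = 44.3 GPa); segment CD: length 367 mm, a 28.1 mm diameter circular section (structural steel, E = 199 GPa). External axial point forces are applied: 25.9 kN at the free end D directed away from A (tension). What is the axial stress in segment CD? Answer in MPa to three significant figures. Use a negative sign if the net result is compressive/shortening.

Internal axial forces (sectioning from the free end, tension +): N_CD = 25.9 kN, N_BC = 25.9 kN, N_AB = 25.9 kN.
A_CD = 620.2 mm².
σ_CD = N_CD/A_CD = 25900/620.2 = 41.76 MPa.

41.8 MPa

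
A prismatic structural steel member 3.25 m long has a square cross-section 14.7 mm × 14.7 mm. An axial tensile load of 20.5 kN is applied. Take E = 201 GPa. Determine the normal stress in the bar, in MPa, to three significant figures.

A = 216.1 mm².
σ = N/A = 20500/216.1 = 94.87 MPa.

94.9 MPa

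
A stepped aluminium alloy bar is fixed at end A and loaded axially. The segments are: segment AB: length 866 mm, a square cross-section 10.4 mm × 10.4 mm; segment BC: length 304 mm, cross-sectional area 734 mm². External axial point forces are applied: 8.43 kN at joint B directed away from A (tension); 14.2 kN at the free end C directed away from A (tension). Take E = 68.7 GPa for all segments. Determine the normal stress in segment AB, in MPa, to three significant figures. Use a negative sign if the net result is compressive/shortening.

Internal axial forces (sectioning from the free end, tension +): N_BC = 14.2 kN, N_AB = 22.63 kN.
A_AB = 108.2 mm².
σ_AB = N_AB/A_AB = 22630/108.2 = 209.2 MPa.

209 MPa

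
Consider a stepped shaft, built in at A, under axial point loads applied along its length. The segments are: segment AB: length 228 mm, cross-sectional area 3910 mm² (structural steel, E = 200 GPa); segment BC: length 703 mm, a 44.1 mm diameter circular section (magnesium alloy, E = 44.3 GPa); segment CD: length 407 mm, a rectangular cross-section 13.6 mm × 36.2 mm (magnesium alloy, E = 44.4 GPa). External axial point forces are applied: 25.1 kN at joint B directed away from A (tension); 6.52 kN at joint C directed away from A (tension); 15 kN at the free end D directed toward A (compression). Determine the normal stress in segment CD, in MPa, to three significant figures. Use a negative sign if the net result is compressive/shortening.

-30.5 MPa

Internal axial forces (sectioning from the free end, tension +): N_CD = -15 kN, N_BC = -8.48 kN, N_AB = 16.62 kN.
A_CD = 492.3 mm².
σ_CD = N_CD/A_CD = -15000/492.3 = -30.47 MPa.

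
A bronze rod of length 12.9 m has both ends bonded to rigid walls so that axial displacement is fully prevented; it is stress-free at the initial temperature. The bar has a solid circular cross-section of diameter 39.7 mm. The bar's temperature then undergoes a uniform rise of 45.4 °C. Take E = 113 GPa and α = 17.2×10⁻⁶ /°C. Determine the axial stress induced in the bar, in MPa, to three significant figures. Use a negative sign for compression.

-88.2 MPa

Free thermal expansion αLΔT = 17.2e-6 · 12900 · 45.4 = 10.07 mm.
The walls impose strain ε = −(10.07)/12900 = -7.8088e-04; σ = Eε = 113000 · -7.8088e-04 = -88.24 MPa.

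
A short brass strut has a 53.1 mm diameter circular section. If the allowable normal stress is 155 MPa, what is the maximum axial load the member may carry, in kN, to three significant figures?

A = 2215 mm².
P_max = σ_allow · A = 155 · 2215 = 343300 N = 343.3 kN.

343 kN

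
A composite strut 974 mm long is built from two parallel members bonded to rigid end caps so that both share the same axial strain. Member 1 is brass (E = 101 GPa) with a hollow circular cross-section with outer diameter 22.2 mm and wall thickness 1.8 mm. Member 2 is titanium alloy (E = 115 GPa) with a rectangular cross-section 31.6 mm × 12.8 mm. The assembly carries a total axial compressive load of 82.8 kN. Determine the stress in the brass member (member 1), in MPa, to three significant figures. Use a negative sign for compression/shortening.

A_1 = 115.4 mm².
A_2 = 404.5 mm².
Equal strain + equilibrium ⇒ each member carries load in proportion to AE: A₁E₁ = 11650000 N, A₂E₂ = 46520000 N, ΣAE = 58170000 N.
σ₁ = P·E₁/ΣAE = -82800·101000/58170000 = -143.8 MPa.

-144 MPa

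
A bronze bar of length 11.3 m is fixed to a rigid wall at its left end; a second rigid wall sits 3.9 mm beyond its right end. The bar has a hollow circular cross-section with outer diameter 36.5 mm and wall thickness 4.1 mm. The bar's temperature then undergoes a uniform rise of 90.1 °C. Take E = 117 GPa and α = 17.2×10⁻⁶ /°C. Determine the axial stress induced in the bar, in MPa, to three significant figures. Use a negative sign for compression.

-141 MPa

Free thermal expansion αLΔT = 17.2e-6 · 11300 · 90.1 = 17.51 mm.
The walls engage after the gap closes; constrained expansion = 17.51 − 3.9 = 13.61 mm.
The walls impose strain ε = −(13.61)/11300 = -1.2046e-03; σ = Eε = 117000 · -1.2046e-03 = -140.9 MPa.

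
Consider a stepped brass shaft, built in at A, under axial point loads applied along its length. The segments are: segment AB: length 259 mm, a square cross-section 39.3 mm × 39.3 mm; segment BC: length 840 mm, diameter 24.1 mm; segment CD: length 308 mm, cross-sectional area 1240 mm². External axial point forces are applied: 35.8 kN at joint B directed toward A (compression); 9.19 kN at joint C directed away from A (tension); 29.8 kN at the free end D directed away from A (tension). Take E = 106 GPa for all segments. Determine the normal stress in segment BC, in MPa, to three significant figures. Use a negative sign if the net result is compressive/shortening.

85.5 MPa

Internal axial forces (sectioning from the free end, tension +): N_CD = 29.8 kN, N_BC = 38.99 kN, N_AB = 3.19 kN.
A_BC = 456.2 mm².
σ_BC = N_BC/A_BC = 38990/456.2 = 85.47 MPa.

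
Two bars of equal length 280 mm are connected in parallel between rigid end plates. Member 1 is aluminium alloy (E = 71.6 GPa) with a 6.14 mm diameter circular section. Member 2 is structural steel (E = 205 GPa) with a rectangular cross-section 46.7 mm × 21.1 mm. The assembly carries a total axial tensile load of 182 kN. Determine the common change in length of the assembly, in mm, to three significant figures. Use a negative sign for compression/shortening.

A_1 = 29.61 mm².
A_2 = 985.4 mm².
Equal strain + equilibrium ⇒ each member carries load in proportion to AE: A₁E₁ = 2120000 N, A₂E₂ = 202000000 N, ΣAE = 204100000 N.
δ = PL/ΣAE = 182000·280/204100000 = 0.2497 mm.

0.250 mm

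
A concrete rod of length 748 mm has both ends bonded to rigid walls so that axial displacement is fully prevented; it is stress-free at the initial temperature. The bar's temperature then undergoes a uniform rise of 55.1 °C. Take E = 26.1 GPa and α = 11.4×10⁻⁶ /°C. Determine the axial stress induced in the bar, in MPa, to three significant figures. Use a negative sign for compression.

-16.4 MPa

Free thermal expansion αLΔT = 11.4e-6 · 748 · 55.1 = 0.4698 mm.
The walls impose strain ε = −(0.4698)/748 = -6.2814e-04; σ = Eε = 26100 · -6.2814e-04 = -16.39 MPa.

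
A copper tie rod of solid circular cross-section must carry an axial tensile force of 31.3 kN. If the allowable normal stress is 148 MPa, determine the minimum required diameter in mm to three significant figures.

16.4 mm

Required area A ≥ P/σ_allow = 31300/148 = 211.5 mm².
For a solid circular section, d ≥ √(4A/π) = 16.41 mm.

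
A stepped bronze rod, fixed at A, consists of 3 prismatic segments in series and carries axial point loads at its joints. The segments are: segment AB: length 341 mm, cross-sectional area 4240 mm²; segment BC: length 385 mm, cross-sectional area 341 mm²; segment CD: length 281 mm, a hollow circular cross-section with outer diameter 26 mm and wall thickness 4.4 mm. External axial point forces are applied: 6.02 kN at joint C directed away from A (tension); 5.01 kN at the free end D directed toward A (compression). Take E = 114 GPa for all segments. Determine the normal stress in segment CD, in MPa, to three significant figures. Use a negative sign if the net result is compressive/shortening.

-16.8 MPa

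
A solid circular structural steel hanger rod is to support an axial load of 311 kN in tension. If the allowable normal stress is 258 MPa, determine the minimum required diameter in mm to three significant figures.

Required area A ≥ P/σ_allow = 311000/258 = 1205 mm².
For a solid circular section, d ≥ √(4A/π) = 39.18 mm.

39.2 mm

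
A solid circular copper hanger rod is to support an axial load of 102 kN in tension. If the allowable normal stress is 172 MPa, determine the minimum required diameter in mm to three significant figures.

27.5 mm

Required area A ≥ P/σ_allow = 102000/172 = 593 mm².
For a solid circular section, d ≥ √(4A/π) = 27.48 mm.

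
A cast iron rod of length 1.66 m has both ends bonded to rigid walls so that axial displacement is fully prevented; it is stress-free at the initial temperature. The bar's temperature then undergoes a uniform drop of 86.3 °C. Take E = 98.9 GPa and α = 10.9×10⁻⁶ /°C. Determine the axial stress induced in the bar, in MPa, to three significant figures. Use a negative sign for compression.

Free thermal expansion αLΔT = 10.9e-6 · 1660 · -86.3 = -1.562 mm.
The walls impose strain ε = −(-1.562)/1660 = 9.4067e-04; σ = Eε = 98900 · 9.4067e-04 = 93.03 MPa.

93.0 MPa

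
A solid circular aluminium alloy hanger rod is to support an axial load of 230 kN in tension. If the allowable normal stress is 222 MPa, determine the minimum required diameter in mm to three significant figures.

Required area A ≥ P/σ_allow = 230000/222 = 1036 mm².
For a solid circular section, d ≥ √(4A/π) = 36.32 mm.

36.3 mm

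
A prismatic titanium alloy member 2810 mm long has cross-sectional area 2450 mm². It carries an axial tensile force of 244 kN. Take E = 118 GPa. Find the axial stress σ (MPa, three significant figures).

σ = N/A = 244000/2450 = 99.59 MPa.

99.6 MPa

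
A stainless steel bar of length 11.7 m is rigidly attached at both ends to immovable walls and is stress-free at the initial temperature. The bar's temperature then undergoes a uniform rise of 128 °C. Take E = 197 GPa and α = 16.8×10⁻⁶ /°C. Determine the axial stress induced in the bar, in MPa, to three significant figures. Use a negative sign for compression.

Free thermal expansion αLΔT = 16.8e-6 · 11700 · 128 = 25.16 mm.
The walls impose strain ε = −(25.16)/11700 = -2.1504e-03; σ = Eε = 197000 · -2.1504e-03 = -423.6 MPa.

-424 MPa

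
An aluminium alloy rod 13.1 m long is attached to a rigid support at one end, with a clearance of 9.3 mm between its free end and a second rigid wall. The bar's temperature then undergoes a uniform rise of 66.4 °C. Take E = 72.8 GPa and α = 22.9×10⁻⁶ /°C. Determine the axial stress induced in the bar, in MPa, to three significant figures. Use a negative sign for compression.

Free thermal expansion αLΔT = 22.9e-6 · 13100 · 66.4 = 19.92 mm.
The walls engage after the gap closes; constrained expansion = 19.92 − 9.3 = 10.62 mm.
The walls impose strain ε = −(10.62)/13100 = -8.1064e-04; σ = Eε = 72800 · -8.1064e-04 = -59.01 MPa.

-59.0 MPa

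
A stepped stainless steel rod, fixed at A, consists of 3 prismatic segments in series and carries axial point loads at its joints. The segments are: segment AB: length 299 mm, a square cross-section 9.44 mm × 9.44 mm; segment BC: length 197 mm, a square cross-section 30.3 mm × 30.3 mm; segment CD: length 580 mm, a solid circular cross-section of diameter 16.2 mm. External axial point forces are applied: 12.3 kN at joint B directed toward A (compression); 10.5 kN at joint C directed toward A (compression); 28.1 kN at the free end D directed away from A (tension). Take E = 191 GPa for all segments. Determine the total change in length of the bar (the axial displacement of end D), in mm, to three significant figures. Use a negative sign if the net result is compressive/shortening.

Internal axial forces (sectioning from the free end, tension +): N_CD = 28.1 kN, N_BC = 17.6 kN, N_AB = 5.3 kN.
A_AB = 89.11 mm².
A_BC = 918.1 mm².
A_CD = 206.1 mm².
δ_AB = 5300·299/(89.11·191000) = 0.0931 mm
δ_BC = 17600·197/(918.1·191000) = 0.01977 mm
δ_CD = 28100·580/(206.1·191000) = 0.414 mm
δ = Σδ_i = 0.5269 mm.

0.527 mm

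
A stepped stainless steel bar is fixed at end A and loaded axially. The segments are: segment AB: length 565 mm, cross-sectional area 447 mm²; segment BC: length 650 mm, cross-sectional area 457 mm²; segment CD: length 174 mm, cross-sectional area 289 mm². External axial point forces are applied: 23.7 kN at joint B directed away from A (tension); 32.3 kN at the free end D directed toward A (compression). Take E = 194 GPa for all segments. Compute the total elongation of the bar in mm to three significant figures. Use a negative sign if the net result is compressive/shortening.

Internal axial forces (sectioning from the free end, tension +): N_CD = -32.3 kN, N_BC = -32.3 kN, N_AB = -8.6 kN.
δ_AB = -8600·565/(447·194000) = -0.05603 mm
δ_BC = -32300·650/(457·194000) = -0.2368 mm
δ_CD = -32300·174/(289·194000) = -0.1002 mm
δ = Σδ_i = -0.3931 mm.

-0.393 mm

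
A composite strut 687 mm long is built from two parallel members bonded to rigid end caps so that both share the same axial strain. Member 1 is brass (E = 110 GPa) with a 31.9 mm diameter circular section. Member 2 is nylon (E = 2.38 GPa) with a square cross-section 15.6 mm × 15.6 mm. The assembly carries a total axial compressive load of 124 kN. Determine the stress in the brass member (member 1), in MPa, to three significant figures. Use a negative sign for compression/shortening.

-154 MPa

A_1 = 799.2 mm².
A_2 = 243.4 mm².
Equal strain + equilibrium ⇒ each member carries load in proportion to AE: A₁E₁ = 87920000 N, A₂E₂ = 579200 N, ΣAE = 88490000 N.
σ₁ = P·E₁/ΣAE = -124000·110000/88490000 = -154.1 MPa.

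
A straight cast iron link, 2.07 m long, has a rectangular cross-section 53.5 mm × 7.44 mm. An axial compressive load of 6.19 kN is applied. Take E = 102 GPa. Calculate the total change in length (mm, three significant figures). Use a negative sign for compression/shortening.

-0.316 mm

A = 398 mm².
δ_mech = NL/(AE) = -6190·2070/(398·102000) = -0.3156 mm.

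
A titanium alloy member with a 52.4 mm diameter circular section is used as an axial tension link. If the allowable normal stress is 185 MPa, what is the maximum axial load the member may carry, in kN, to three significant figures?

A = 2157 mm².
P_max = σ_allow · A = 185 · 2157 = 399000 N = 399 kN.

399 kN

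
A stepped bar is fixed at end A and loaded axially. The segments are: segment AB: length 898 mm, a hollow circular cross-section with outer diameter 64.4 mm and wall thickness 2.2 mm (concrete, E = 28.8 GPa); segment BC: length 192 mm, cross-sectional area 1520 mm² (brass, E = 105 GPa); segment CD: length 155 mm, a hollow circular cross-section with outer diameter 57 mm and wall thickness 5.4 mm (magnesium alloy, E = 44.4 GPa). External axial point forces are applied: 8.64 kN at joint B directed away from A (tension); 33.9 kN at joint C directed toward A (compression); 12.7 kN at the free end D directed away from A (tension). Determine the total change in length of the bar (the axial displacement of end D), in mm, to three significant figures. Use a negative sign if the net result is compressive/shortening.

Internal axial forces (sectioning from the free end, tension +): N_CD = 12.7 kN, N_BC = -21.2 kN, N_AB = -12.56 kN.
A_AB = 429.9 mm².
A_CD = 875.4 mm².
δ_AB = -12560·898/(429.9·28800) = -0.911 mm
δ_BC = -21200·192/(1520·105000) = -0.0255 mm
δ_CD = 12700·155/(875.4·44400) = 0.05065 mm
δ = Σδ_i = -0.8858 mm.

-0.886 mm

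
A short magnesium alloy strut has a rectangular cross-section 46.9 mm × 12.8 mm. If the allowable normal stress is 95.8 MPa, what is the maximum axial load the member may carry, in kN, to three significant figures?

57.5 kN

A = 600.3 mm².
P_max = σ_allow · A = 95.8 · 600.3 = 57510 N = 57.51 kN.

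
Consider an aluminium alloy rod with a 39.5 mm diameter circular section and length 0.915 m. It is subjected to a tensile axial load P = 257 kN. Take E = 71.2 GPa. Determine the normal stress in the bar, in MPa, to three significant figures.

210 MPa

A = 1225 mm².
σ = N/A = 257000/1225 = 209.7 MPa.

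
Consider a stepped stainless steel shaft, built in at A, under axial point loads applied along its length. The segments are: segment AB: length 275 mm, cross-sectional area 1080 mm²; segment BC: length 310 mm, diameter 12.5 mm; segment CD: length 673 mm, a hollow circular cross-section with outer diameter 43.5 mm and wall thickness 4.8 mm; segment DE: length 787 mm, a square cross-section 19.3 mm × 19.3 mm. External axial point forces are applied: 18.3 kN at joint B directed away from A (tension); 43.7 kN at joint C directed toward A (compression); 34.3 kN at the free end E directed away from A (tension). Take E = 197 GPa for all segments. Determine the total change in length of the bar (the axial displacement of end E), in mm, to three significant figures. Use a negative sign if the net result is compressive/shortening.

0.460 mm

Internal axial forces (sectioning from the free end, tension +): N_DE = 34.3 kN, N_CD = 34.3 kN, N_BC = -9.4 kN, N_AB = 8.9 kN.
A_BC = 122.7 mm².
A_CD = 583.6 mm².
A_DE = 372.5 mm².
δ_AB = 8900·275/(1080·197000) = 0.0115 mm
δ_BC = -9400·310/(122.7·197000) = -0.1205 mm
δ_CD = 34300·673/(583.6·197000) = 0.2008 mm
δ_DE = 34300·787/(372.5·197000) = 0.3679 mm
δ = Σδ_i = 0.4596 mm.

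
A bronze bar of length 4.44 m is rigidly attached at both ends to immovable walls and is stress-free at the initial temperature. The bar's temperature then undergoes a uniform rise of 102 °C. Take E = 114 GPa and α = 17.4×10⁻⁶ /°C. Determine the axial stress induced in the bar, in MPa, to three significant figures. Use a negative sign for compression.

Free thermal expansion αLΔT = 17.4e-6 · 4440 · 102 = 7.88 mm.
The walls impose strain ε = −(7.88)/4440 = -1.7748e-03; σ = Eε = 114000 · -1.7748e-03 = -202.3 MPa.

-202 MPa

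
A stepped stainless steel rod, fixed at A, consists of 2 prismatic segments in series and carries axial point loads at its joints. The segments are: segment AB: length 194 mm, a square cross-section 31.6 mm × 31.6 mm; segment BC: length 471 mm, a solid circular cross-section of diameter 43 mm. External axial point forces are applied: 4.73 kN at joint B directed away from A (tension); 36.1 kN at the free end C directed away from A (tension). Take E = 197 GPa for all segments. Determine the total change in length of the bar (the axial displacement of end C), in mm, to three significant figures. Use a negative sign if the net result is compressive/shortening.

0.0997 mm

Internal axial forces (sectioning from the free end, tension +): N_BC = 36.1 kN, N_AB = 40.83 kN.
A_AB = 998.6 mm².
A_BC = 1452 mm².
δ_AB = 40830·194/(998.6·197000) = 0.04027 mm
δ_BC = 36100·471/(1452·197000) = 0.05943 mm
δ = Σδ_i = 0.0997 mm.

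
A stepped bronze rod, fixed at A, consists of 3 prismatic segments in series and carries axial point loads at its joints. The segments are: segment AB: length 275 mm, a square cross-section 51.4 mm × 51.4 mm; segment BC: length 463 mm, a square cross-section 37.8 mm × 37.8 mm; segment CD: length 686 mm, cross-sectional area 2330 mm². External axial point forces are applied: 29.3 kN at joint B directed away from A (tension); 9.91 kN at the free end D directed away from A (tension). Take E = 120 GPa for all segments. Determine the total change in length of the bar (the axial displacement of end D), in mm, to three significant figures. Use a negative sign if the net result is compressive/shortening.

0.0851 mm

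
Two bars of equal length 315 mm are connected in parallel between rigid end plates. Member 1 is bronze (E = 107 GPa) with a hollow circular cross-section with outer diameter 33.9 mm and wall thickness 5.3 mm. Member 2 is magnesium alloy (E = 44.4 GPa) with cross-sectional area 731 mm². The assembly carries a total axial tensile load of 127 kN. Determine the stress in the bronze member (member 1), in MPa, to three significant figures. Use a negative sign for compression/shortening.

163 MPa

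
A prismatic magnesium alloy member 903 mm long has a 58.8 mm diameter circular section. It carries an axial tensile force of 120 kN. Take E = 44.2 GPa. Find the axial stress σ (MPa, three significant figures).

44.2 MPa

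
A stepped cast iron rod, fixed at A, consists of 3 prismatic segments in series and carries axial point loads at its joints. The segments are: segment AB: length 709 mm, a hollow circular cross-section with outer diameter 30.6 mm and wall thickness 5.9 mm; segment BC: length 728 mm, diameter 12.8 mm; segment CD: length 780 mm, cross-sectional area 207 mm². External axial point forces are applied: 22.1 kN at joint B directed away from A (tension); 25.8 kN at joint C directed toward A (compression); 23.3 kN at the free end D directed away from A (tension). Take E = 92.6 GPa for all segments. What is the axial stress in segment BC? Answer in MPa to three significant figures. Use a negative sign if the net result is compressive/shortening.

-19.4 MPa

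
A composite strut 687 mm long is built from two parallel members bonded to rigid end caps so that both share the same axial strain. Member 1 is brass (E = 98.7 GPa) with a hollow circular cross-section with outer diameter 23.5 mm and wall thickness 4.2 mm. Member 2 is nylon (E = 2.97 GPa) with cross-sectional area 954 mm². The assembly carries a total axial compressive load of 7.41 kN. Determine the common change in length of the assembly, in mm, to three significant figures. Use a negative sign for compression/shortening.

A_1 = 254.7 mm².
Equal strain + equilibrium ⇒ each member carries load in proportion to AE: A₁E₁ = 25130000 N, A₂E₂ = 2833000 N, ΣAE = 27970000 N.
δ = PL/ΣAE = -7410·687/27970000 = -0.182 mm.

-0.182 mm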